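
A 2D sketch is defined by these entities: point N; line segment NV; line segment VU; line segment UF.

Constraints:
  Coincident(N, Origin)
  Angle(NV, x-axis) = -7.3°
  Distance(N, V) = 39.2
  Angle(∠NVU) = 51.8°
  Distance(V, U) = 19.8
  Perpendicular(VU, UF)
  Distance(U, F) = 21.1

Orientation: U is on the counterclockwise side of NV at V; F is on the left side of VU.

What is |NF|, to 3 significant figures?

10.7

N is at the origin; NV runs at -7.3° with length 39.2, so V = 39.2·(cos -7.3°, sin -7.3°) = (38.9, -4.98). ∠NVU = 51.8°, so VU runs at -7.3° + (180° − 51.8°) = 121° from the x-axis; with |VU| = 19.8, U = V + 19.8·(cos 121°, sin 121°) = (28.7, 12.0). VU ⟂ UF; with |UF| = 21.1 on the left of VU, F = U + 21.1·(-0.858, -0.514) = (10.6, 1.17). Then |NF| = |F − N| = 10.7.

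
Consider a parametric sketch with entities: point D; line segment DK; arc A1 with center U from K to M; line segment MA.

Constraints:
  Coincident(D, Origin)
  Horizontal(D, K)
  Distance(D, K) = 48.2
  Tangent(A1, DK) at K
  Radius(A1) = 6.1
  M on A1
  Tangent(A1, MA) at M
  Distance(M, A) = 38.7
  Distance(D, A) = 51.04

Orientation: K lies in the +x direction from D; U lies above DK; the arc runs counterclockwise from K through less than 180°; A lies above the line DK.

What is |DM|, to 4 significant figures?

54.01

D is at the origin; D and K share the same y with |DK| = 48.2 and K on the +x side, so K = (48.20, 0.000). Since A1 is tangent to DK there, UK ⟂ DK, so U = K + (0, 6.1) = (48.20, 6.100). Since UM ⟂ MA (tangency), |UA| = √(6.1² + 38.7²) = 39.18 regardless of where M sits on A1. So A lies on both circle(D, 51.04) and circle(U, 39.18); the above-DK intersection is A = (30.40, 41.00). M is the foot of the tangent from A: M = (53.14, 9.684).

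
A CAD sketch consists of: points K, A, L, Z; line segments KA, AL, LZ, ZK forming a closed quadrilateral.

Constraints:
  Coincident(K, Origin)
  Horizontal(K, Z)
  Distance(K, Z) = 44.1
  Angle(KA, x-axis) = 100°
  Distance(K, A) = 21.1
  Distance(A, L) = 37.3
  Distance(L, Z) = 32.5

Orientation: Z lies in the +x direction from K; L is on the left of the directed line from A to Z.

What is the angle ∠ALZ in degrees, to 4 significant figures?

96.29°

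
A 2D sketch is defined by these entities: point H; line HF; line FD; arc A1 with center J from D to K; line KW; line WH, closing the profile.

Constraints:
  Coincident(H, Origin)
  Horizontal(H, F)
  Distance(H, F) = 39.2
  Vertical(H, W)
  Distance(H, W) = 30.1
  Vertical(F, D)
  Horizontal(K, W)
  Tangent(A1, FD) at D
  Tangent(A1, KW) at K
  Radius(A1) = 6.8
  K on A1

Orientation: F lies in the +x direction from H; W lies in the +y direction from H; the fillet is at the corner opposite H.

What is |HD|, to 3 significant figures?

45.6

H is at the origin; HF is horizontal with |HF| = 39.2 and F on the +x side, so F = (39.2, 0.00). H and W share the same x with |HW| = 30.1 and W on the +y side, so W = (0.00, 30.1). The virtual corner opposite H is at (39.2, 30.1). Since A1 is tangent to FD there, JD ⟂ FD and tangency of A1 to KW means the radius JK is perpendicular to KW, with radius 6.8, so the center J sits 6.8 in from both sides at J = (32.4, 23.3). That places the tangent points at D = (39.2, 23.3) on FD and K = (32.4, 30.1) on KW. Then |HD| = |D − H| = 45.6.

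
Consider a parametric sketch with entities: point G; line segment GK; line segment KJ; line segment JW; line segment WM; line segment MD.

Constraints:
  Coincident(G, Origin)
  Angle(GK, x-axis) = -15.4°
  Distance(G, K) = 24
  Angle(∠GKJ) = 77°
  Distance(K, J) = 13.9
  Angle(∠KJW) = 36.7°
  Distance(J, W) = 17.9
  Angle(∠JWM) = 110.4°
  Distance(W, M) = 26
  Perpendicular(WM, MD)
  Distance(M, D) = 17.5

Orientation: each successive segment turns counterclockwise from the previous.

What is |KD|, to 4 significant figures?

22.17

∠JWM = 110.4° gives WM at -59.50° from the x-axis; with |WM| = 26.0, M = (25.63, -28.78). WM is perpendicular to MD, so MD runs at 30.50°; with |MD| = 17.5, D = (40.71, -19.90). Then |KD| = |D − K| = 22.17.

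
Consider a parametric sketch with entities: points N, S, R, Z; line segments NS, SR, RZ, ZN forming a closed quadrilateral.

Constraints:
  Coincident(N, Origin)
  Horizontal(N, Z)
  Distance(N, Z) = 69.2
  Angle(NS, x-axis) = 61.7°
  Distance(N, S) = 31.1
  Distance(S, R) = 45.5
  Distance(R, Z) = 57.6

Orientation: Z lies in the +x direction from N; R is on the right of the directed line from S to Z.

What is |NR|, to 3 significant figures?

23.2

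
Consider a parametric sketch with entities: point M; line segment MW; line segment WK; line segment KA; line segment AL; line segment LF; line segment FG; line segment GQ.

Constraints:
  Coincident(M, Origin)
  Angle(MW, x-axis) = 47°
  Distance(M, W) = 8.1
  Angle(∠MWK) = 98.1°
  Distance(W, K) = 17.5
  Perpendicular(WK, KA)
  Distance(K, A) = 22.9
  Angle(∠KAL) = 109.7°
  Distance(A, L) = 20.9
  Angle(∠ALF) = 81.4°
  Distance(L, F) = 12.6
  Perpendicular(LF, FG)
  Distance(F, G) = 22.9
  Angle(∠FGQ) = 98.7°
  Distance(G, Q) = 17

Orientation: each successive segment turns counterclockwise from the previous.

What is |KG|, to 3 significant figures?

13.2

M is at the origin; MW runs at 47.0° with length 8.1, so W = (5.52, 5.92). ∠MWK = 98.1° gives WK at 129° from the x-axis; with |WK| = 17.5, K = (-5.47, 19.5). The perpendicularity gives KA at right angles to WK, so KA runs at -141°; with |KA| = 22.9, A = (-23.3, 5.16). ∠KAL = 109.7° gives AL at -70.8° from the x-axis; with |AL| = 20.9, L = (-16.4, -14.6). ∠ALF = 81.4° gives LF at 27.8° from the x-axis; with |LF| = 12.6, F = (-5.27, -8.70). LF is perpendicular to FG, so FG runs at 118°; with |FG| = 22.9, G = (-15.9, 11.6). Then |KG| = |G − K| = 13.2.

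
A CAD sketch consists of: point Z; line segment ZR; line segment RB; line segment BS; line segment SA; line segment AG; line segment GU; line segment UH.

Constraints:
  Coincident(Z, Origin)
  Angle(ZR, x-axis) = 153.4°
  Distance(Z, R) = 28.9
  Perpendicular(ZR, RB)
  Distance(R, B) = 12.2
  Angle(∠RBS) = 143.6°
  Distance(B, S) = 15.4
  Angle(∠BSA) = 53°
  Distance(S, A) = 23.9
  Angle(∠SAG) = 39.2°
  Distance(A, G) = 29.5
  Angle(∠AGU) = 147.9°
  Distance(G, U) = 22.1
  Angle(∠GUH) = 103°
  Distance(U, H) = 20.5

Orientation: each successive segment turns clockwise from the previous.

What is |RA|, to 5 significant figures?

16.056

Z is at the origin; ZR runs at 153.4° with length 28.9, so R = (-25.841, 12.940). ZR ⟂ RB, so RB runs at 63.400°; with |RB| = 12.2, B = (-20.378, 23.849). ∠RBS = 143.6° gives BS at 27.000° from the x-axis; with |BS| = 15.4, S = (-6.6569, 30.840). ∠BSA = 53.0° gives SA at -100.00° from the x-axis; with |SA| = 23.9, A = (-10.807, 7.3035). Then |RA| = |A − R| = 16.056.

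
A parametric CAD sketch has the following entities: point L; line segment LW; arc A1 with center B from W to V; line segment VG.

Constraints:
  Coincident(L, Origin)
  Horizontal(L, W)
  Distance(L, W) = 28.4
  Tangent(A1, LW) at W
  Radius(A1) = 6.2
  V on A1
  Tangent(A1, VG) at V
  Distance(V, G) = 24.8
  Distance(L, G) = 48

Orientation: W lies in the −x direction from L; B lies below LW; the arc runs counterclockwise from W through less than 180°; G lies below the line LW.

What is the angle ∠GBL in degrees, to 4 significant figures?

122.8°

L is at the origin; LW is horizontal with |LW| = 28.4 and W on the −x side, so W = (-28.40, 0.000). Tangency of A1 to LW means the radius BW is perpendicular to LW, so B = W + (0, -6.2) = (-28.40, -6.200). Since BV ⟂ VG (tangency), |BG| = √(6.2² + 24.8²) = 25.56 regardless of where V sits on A1. So G lies on both circle(L, 48.0) and circle(B, 25.56); the below-LW intersection is G = (-37.35, -30.14). V is the foot of the tangent from G: V = (-34.56, -5.501).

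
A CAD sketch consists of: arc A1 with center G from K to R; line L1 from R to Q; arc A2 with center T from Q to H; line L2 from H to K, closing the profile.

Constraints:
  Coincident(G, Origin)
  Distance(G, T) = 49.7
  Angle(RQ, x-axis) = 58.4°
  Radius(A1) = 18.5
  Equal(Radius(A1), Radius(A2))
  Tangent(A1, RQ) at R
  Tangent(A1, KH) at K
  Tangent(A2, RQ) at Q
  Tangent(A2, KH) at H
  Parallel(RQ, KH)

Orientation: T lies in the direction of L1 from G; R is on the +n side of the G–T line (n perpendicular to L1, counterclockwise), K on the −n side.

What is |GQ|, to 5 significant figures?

53.032

The slot axis is L1's direction at 58.4°, so u = (cos 58.4°, sin 58.4°) = (0.52399, 0.85173) and n = (−sin 58.4°, cos 58.4°) = (-0.85173, 0.52399). G is at the origin and T lies 49.7 along u from G, so T = 49.7·u = (26.042, 42.331). Tangency of A1 to both parallel lines with radius 18.5 puts R and K at G ± 18.5·n: R = (-15.757, 9.6937), K = (15.757, -9.6937). Equal radii place Q and H the same way about T: Q = T + 18.5·n = (10.285, 52.025), H = T − 18.5·n = (41.799, 32.637). Then |GQ| = |Q − G| = 53.032.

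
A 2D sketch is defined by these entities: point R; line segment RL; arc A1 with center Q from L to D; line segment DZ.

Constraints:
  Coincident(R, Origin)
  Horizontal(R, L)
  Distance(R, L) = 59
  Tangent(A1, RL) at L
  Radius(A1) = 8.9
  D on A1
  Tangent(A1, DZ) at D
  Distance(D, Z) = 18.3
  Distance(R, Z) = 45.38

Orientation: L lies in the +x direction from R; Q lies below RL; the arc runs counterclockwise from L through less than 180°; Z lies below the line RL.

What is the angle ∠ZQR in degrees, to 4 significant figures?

37.95°

Checks: |RL| = 59.00 ✓; |QD| = 8.900 ✓; ∠(QD, DZ) = 90.00° ✓; |DZ| = 18.30 ✓; |RZ| = 45.38 ✓.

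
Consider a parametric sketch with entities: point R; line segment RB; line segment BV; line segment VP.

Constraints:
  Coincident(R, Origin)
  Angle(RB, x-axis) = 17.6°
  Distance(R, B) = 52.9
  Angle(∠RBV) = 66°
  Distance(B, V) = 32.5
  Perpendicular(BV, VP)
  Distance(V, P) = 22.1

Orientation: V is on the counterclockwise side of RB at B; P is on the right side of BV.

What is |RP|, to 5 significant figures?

71.278

R is at the origin; RB runs at 17.6° with length 52.9, so B = 52.9·(cos 17.6°, sin 17.6°) = (50.424, 15.995). ∠RBV = 66.0°, so BV runs at 17.6° + (180° − 66.0°) = 131.60° from the x-axis; with |BV| = 32.5, V = B + 32.5·(cos 131.60°, sin 131.60°) = (28.846, 40.299). BV ⟂ VP; with |VP| = 22.1 on the right of BV, P = V + 22.1·(0.74780, 0.66393) = (45.373, 54.972). Then |RP| = |P − R| = 71.278.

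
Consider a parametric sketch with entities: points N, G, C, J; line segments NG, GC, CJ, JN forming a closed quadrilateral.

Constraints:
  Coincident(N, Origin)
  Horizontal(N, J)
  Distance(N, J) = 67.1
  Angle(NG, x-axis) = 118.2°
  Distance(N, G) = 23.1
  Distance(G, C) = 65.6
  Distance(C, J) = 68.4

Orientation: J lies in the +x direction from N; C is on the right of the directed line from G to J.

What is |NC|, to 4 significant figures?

42.80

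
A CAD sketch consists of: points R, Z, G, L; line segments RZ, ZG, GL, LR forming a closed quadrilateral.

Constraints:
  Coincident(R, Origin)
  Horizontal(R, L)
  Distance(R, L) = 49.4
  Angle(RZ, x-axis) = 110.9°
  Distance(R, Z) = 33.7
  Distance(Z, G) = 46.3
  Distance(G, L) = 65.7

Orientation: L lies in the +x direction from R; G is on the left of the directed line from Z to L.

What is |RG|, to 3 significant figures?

65.2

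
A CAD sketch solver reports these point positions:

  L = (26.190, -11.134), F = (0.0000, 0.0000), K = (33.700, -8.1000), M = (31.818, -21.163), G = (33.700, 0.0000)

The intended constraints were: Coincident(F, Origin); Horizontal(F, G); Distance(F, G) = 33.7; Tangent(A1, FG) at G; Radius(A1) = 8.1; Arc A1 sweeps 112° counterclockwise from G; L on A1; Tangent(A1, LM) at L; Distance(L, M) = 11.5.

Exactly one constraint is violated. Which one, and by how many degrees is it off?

Tangent(A1, LM) at L — off by 7.30°.

F = (0.00, 0.00) ✓; F.y = 0.00, G.y = 0.00 ✓; |FG| = 33.70 ✓; ∠(KG, GF) = 90.00° ✓; |KG| = 8.100 ✓; bearing(K→L) − bearing(K→G) = 112.0° ✓; |KL| = 8.100 ✓; ∠(KL, LM) = 82.70° ✗; |LM| = 11.50 ✓.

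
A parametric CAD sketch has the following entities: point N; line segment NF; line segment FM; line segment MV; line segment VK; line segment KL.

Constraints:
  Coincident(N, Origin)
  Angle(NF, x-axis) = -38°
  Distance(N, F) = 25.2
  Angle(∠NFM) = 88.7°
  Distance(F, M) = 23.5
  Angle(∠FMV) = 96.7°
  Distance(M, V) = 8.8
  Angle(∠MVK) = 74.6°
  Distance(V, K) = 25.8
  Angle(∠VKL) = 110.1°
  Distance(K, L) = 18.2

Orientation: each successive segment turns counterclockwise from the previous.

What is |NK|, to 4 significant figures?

20.41

N is at the origin; NF runs at -38.0° with length 25.2, so F = (19.86, -15.51). ∠NFM = 88.7° gives FM at 53.30° from the x-axis; with |FM| = 23.5, M = (33.90, 3.327). ∠FMV = 96.7° gives MV at 136.6° from the x-axis; with |MV| = 8.8, V = (27.51, 9.373). ∠MVK = 74.6° gives VK at -118.0° from the x-axis; with |VK| = 25.8, K = (15.40, -13.41). Then |NK| = |K − N| = 20.41.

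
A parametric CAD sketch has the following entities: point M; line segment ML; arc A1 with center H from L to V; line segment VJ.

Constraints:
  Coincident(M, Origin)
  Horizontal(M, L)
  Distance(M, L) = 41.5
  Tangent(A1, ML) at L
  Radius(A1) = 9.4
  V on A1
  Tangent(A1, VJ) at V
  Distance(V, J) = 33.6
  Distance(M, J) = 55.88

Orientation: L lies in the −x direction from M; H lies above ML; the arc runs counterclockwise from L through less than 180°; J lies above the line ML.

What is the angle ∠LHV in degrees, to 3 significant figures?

94.7°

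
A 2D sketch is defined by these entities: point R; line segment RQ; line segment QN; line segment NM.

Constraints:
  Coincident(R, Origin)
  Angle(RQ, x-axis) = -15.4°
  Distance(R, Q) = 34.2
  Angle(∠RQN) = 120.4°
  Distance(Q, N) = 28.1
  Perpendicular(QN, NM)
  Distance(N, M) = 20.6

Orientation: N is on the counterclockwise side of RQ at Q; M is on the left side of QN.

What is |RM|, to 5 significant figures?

46.270

∠RQN = 120.4°, so QN runs at -15.4° + (180° − 120.4°) = 44.200° from the x-axis; with |QN| = 28.1, N = Q + 28.1·(cos 44.200°, sin 44.200°) = (53.117, 10.508). The perpendicularity gives NM at right angles to QN; with |NM| = 20.6 on the left of QN, M = N + 20.6·(-0.69717, 0.71691) = (38.756, 25.277). Then |RM| = |M − R| = 46.270.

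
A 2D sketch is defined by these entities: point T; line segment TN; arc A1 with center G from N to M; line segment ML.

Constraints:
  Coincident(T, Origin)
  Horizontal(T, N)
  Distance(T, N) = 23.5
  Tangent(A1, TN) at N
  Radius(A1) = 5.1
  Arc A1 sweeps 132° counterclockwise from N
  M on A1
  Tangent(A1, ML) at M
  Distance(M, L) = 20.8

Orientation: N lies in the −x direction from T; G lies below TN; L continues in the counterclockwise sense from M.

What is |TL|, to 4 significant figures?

27.45

T is at the origin; TN is horizontal with |TN| = 23.5 and N on the −x side, so N = (-23.50, 0.000). The tangent condition forces GN to be normal to TN, so G = N + (0, -5.1) = (-23.50, -5.100). On A1, N sits at bearing 90° from G; a 132° counterclockwise sweep puts M at bearing 222°, so M = G + 5.1·(cos 222°, sin 222°) = (-27.29, -8.513). Tangency of A1 to ML means the radius GM is perpendicular to ML, so ML runs along (−sin 222°, cos 222°); with |ML| = 20.8, L = (-13.37, -23.97). Then |TL| = |L − T| = 27.45.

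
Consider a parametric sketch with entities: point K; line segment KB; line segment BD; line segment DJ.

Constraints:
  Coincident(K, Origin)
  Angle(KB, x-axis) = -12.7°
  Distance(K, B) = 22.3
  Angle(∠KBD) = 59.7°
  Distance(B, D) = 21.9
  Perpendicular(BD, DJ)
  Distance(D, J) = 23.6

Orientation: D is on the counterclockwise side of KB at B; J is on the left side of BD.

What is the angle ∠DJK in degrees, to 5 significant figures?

67.798°

K is at the origin; KB runs at -12.7° with length 22.3, so B = 22.3·(cos -12.7°, sin -12.7°) = (21.754, -4.9026). ∠KBD = 59.7°, so BD runs at -12.7° + (180° − 59.7°) = 107.60° from the x-axis; with |BD| = 21.9, D = B + 21.9·(cos 107.60°, sin 107.60°) = (15.133, 15.972). BD is perpendicular to DJ; with |DJ| = 23.6 on the left of BD, J = D + 23.6·(-0.95319, -0.30237) = (-7.3628, 8.8364). Then cos ∠DJK = JD·JK / (|JD||JK|), giving 67.798°.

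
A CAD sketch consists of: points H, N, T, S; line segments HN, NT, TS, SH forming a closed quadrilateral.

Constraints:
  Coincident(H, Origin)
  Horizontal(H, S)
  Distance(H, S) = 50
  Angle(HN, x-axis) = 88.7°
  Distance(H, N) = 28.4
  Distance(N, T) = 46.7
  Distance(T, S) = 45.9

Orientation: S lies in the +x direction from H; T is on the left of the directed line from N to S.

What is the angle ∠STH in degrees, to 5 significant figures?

51.484°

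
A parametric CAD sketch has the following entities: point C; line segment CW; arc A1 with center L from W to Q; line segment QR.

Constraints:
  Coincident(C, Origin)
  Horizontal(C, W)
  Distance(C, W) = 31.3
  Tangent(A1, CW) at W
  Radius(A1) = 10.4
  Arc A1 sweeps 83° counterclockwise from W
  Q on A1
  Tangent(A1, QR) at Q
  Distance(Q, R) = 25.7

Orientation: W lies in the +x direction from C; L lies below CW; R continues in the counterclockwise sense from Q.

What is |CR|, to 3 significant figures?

39.0

On A1, W sits at bearing 90° from L; an 83° counterclockwise sweep puts Q at bearing 173°, so Q = L + 10.4·(cos 173°, sin 173°) = (21.0, -9.13). The tangent condition forces LQ to be normal to QR, so QR runs along (−sin 173°, cos 173°); with |QR| = 25.7, R = (17.8, -34.6). Then |CR| = |R − C| = 39.0.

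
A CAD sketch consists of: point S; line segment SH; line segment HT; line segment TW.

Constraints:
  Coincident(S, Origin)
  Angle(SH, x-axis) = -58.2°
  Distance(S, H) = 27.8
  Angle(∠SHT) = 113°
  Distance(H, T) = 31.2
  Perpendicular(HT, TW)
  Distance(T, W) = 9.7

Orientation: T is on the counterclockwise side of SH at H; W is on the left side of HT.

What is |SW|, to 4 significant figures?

44.96

S is at the origin; SH runs at -58.2° with length 27.8, so H = 27.8·(cos -58.2°, sin -58.2°) = (14.65, -23.63). ∠SHT = 113.0°, so HT runs at -58.2° + (180° − 113.0°) = 8.800° from the x-axis; with |HT| = 31.2, T = H + 31.2·(cos 8.800°, sin 8.800°) = (45.48, -18.85). The perpendicularity gives TW at right angles to HT; with |TW| = 9.7 on the left of HT, W = T + 9.7·(-0.1530, 0.9882) = (44.00, -9.268). Then |SW| = |W − S| = 44.96.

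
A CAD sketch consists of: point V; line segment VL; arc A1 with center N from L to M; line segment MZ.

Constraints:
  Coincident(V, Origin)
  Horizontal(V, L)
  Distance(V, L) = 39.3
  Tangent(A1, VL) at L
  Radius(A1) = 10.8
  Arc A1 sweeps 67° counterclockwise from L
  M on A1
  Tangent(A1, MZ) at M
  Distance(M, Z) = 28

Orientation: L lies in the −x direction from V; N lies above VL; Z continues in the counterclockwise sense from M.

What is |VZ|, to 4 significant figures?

37.23

V is at the origin; VL is horizontal with |VL| = 39.3 and L on the −x side, so L = (-39.30, 0.000). Since A1 is tangent to VL there, NL ⟂ VL, so N = L + (0, 10.8) = (-39.30, 10.80). On A1, L sits at bearing -90° from N; a 67° counterclockwise sweep puts M at bearing -23°, so M = N + 10.8·(cos -23°, sin -23°) = (-29.36, 6.580). The tangent condition forces NM to be normal to MZ, so MZ runs along (−sin -23°, cos -23°); with |MZ| = 28.0, Z = (-18.42, 32.35). Then |VZ| = |Z − V| = 37.23.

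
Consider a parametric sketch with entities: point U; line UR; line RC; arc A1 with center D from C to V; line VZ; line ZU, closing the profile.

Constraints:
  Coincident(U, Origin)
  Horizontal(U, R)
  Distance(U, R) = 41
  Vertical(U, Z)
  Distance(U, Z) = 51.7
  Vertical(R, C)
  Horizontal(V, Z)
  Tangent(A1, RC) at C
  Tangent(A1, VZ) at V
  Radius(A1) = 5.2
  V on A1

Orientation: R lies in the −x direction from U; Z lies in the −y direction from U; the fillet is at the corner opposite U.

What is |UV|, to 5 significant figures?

62.885

The virtual corner opposite U is at (-41.000, -51.700). Since A1 is tangent to RC there, DC ⟂ RC and the tangent condition forces DV to be normal to VZ, with radius 5.2, so the center D sits 5.2 in from both sides at D = (-35.800, -46.500). That places the tangent points at C = (-41.000, -46.500) on RC and V = (-35.800, -51.700) on VZ. Then |UV| = |V − U| = 62.885.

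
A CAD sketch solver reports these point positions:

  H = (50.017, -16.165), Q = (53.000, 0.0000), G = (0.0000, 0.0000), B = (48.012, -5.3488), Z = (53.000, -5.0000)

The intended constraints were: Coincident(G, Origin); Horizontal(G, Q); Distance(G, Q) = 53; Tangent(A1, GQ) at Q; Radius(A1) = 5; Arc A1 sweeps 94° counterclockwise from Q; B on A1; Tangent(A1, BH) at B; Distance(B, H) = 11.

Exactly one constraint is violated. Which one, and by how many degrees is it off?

Tangent(A1, BH) at B — off by 6.50°.

G = (0.00, 0.00) ✓; G.y = 0.00, Q.y = 0.00 ✓; |GQ| = 53.00 ✓; ∠(ZQ, QG) = 90.00° ✓; |ZQ| = 5.000 ✓; bearing(Z→B) − bearing(Z→Q) = 94.00° ✓; |ZB| = 5.000 ✓; ∠(ZB, BH) = 83.50° ✗; |BH| = 11.00 ✓.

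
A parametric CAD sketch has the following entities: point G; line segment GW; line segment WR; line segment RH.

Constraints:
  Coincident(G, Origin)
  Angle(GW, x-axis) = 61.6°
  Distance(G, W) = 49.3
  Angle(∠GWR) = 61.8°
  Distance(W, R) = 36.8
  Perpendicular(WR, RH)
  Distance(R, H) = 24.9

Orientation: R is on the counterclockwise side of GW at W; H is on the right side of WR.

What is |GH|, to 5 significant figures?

69.669

∠GWR = 61.8°, so WR runs at 61.6° + (180° − 61.8°) = 179.80° from the x-axis; with |WR| = 36.8, R = W + 36.8·(cos 179.80°, sin 179.80°) = (-13.352, 43.495). WR is perpendicular to RH; with |RH| = 24.9 on the right of WR, H = R + 24.9·(0.0034907, 0.99999) = (-13.265, 68.395). Then |GH| = |H − G| = 69.669.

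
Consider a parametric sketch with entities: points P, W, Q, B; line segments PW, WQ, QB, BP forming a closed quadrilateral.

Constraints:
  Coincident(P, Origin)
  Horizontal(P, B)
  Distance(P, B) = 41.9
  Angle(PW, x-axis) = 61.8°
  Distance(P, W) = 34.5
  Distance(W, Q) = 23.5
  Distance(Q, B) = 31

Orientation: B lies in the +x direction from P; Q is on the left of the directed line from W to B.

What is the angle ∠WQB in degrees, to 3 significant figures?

92.6°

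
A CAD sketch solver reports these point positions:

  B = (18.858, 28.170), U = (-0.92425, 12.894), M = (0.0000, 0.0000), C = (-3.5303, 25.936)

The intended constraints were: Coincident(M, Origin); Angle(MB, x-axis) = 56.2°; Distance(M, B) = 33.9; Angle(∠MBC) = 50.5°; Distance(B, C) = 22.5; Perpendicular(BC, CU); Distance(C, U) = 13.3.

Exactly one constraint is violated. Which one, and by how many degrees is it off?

Perpendicular(BC, CU) — off by 5.60°.

M = (0.00, 0.00) ✓; MB at 56.20° ✓; |MB| = 33.90 ✓; ∠MBC = 50.50° ✓; |BC| = 22.50 ✓; ∠(BC, CU) = 95.60° ✗; |CU| = 13.30 ✓.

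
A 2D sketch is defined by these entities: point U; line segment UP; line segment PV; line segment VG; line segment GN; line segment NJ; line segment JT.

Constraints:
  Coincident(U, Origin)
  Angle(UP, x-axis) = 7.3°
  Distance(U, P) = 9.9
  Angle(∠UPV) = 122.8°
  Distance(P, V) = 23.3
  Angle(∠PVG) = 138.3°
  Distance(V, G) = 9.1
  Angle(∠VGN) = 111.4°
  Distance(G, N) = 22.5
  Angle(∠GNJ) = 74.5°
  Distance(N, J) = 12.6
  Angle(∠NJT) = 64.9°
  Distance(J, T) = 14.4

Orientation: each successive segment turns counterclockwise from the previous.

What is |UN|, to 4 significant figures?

33.46

∠PVG = 138.3° gives VG at 106.2° from the x-axis; with |VG| = 9.1, G = (17.31, 31.03). ∠VGN = 111.4° gives GN at 174.8° from the x-axis; with |GN| = 22.5, N = (-5.096, 33.07). Then |UN| = |N − U| = 33.46.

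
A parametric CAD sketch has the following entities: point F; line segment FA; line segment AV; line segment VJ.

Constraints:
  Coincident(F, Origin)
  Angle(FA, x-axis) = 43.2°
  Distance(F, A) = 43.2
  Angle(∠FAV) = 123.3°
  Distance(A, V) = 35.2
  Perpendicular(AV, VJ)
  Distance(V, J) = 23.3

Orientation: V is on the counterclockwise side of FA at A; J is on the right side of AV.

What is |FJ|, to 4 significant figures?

83.67

F is at the origin; FA runs at 43.2° with length 43.2, so A = 43.2·(cos 43.2°, sin 43.2°) = (31.49, 29.57). ∠FAV = 123.3°, so AV runs at 43.2° + (180° − 123.3°) = 99.90° from the x-axis; with |AV| = 35.2, V = A + 35.2·(cos 99.90°, sin 99.90°) = (25.44, 64.25). AV ⟂ VJ; with |VJ| = 23.3 on the right of AV, J = V + 23.3·(0.9851, 0.1719) = (48.39, 68.25). Then |FJ| = |J − F| = 83.67.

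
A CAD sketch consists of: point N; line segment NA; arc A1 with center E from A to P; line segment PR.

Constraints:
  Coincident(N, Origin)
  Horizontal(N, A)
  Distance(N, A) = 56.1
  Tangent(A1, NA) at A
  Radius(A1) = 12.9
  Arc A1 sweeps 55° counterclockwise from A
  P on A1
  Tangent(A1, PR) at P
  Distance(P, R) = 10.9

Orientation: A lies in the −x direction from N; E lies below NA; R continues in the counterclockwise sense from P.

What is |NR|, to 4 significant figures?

74.33

On A1, A sits at bearing 90° from E; a 55° counterclockwise sweep puts P at bearing 145°, so P = E + 12.9·(cos 145°, sin 145°) = (-66.67, -5.501). The tangent condition forces EP to be normal to PR, so PR runs along (−sin 145°, cos 145°); with |PR| = 10.9, R = (-72.92, -14.43). Then |NR| = |R − N| = 74.33.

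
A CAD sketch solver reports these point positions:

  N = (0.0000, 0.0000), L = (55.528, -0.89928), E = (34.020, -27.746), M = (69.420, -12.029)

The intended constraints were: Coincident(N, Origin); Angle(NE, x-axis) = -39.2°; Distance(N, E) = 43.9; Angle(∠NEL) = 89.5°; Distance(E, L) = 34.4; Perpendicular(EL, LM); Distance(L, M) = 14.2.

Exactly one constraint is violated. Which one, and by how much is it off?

Distance(L, M) = 14.2 — off by 3.60.

N = (0.00, 0.00) ✓; NE at -39.20° ✓; |NE| = 43.90 ✓; ∠NEL = 89.50° ✓; |EL| = 34.40 ✓; ∠(EL, LM) = 90.00° ✓; |LM| = 17.80 ✗.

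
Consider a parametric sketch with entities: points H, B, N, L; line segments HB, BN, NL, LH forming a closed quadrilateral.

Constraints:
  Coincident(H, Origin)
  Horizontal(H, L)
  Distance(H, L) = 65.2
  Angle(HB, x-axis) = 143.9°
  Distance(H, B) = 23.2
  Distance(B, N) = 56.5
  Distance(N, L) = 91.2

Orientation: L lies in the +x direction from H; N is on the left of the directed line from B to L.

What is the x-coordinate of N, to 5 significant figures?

2.3483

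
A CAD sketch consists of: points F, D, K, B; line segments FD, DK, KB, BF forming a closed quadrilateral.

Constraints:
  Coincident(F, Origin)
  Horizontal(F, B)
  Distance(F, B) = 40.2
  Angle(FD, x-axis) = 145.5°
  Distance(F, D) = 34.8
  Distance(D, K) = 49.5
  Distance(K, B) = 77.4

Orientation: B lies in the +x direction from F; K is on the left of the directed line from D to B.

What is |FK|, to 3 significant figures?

63.2

Checks: |DK| = 49.50 ✓; |KB| = 77.40 ✓.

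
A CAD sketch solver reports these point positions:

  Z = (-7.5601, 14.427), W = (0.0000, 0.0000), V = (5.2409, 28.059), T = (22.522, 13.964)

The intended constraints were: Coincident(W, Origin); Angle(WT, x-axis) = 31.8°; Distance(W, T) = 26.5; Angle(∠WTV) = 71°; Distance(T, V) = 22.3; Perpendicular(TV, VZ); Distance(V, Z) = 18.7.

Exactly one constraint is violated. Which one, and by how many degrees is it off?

Perpendicular(TV, VZ) — off by 4.00°.

W = (0.00, 0.00) ✓; WT at 31.80° ✓; |WT| = 26.50 ✓; ∠WTV = 71.00° ✓; |TV| = 22.30 ✓; ∠(TV, VZ) = 86.00° ✗; |VZ| = 18.70 ✓.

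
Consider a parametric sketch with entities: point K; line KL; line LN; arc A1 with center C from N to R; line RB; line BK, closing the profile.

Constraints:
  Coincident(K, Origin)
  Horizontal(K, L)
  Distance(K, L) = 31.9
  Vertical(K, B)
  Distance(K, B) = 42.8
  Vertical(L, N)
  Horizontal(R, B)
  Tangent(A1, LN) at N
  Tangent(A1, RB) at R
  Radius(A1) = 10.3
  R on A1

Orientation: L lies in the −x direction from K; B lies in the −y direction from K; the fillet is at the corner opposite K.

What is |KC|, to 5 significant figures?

39.023

K and B share the same x with |KB| = 42.8 and B on the −y side, so B = (0.0000, -42.800). The virtual corner opposite K is at (-31.900, -42.800). A1 meets LN tangentially, so CN is at right angles to LN and tangency of A1 to RB means the radius CR is perpendicular to RB, with radius 10.3, so the center C sits 10.3 in from both sides at C = (-21.600, -32.500). Then |KC| = |C − K| = 39.023.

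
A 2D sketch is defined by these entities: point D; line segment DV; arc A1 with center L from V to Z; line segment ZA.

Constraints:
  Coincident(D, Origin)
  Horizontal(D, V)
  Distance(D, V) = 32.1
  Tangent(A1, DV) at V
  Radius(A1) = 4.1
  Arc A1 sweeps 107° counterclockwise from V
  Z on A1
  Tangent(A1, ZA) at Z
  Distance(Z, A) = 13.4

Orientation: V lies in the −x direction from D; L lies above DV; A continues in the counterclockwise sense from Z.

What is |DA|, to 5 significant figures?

36.855

On A1, V sits at bearing -90° from L; a 107° counterclockwise sweep puts Z at bearing 17°, so Z = L + 4.1·(cos 17°, sin 17°) = (-28.179, 5.2987). Since A1 is tangent to ZA there, LZ ⟂ ZA, so ZA runs along (−sin 17°, cos 17°); with |ZA| = 13.4, A = (-32.097, 18.113). Then |DA| = |A − D| = 36.855.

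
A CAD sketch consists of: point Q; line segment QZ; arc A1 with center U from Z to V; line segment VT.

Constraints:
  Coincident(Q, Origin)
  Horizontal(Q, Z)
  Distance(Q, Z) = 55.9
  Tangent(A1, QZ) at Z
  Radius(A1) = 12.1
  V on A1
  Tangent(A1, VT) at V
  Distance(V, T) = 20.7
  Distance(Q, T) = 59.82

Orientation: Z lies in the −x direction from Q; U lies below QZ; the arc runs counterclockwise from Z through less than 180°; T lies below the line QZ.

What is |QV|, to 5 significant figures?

67.370

Q is at the origin; Q and Z share the same y with |QZ| = 55.9 and Z on the −x side, so Z = (-55.900, 0.0000). Tangency of A1 to QZ means the radius UZ is perpendicular to QZ, so U = Z + (0, -12.1) = (-55.900, -12.100). Since UV ⟂ VT (tangency), |UT| = √(12.1² + 20.7²) = 23.977 regardless of where V sits on A1. So T lies on both circle(Q, 59.82) and circle(U, 23.977); the below-QZ intersection is T = (-48.564, -34.927). V is the foot of the tangent from T: V = (-63.977, -21.109).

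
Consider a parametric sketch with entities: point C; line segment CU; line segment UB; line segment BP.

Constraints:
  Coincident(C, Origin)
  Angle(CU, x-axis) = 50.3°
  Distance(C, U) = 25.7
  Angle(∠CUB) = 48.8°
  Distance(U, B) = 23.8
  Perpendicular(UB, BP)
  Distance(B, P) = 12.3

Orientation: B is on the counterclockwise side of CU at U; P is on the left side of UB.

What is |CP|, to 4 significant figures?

9.836

∠CUB = 48.8°, so UB runs at 50.3° + (180° − 48.8°) = 181.5° from the x-axis; with |UB| = 23.8, B = U + 23.8·(cos 181.5°, sin 181.5°) = (-7.376, 19.15). UB is perpendicular to BP; with |BP| = 12.3 on the left of UB, P = B + 12.3·(0.02618, -0.9997) = (-7.054, 6.855). Then |CP| = |P − C| = 9.836.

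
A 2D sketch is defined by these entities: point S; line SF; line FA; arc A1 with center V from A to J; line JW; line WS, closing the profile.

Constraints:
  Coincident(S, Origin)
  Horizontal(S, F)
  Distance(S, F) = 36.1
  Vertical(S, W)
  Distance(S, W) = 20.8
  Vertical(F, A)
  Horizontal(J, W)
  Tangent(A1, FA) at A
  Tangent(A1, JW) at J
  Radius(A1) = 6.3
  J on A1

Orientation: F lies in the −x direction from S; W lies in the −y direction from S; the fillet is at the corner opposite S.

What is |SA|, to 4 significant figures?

38.90

S is at the origin; SF is horizontal with |SF| = 36.1 and F on the −x side, so F = (-36.10, 0.000). SW is vertical with |SW| = 20.8 and W on the −y side, so W = (0.000, -20.80). The virtual corner opposite S is at (-36.10, -20.80). The tangent condition forces VA to be normal to FA and A1 meets JW tangentially, so VJ is at right angles to JW, with radius 6.3, so the center V sits 6.3 in from both sides at V = (-29.80, -14.50). That places the tangent points at A = (-36.10, -14.50) on FA and J = (-29.80, -20.80) on JW. Then |SA| = |A − S| = 38.90.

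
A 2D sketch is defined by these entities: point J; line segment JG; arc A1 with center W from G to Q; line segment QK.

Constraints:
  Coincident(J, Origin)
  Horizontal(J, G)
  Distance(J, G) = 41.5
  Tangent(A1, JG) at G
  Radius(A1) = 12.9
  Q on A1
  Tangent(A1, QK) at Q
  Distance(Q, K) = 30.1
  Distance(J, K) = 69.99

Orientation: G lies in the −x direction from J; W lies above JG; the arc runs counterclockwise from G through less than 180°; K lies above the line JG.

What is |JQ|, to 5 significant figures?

40.009

Checks: |WQ| = 12.90 ✓; ∠(WQ, QK) = 90.00° ✓; |QK| = 30.10 ✓; |JK| = 69.99 ✓.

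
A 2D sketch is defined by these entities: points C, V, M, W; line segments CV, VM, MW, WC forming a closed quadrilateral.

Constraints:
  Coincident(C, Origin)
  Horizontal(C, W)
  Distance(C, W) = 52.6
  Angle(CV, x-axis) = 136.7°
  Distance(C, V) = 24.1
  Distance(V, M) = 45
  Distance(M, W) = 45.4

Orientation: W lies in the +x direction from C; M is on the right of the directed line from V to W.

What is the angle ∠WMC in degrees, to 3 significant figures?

97.5°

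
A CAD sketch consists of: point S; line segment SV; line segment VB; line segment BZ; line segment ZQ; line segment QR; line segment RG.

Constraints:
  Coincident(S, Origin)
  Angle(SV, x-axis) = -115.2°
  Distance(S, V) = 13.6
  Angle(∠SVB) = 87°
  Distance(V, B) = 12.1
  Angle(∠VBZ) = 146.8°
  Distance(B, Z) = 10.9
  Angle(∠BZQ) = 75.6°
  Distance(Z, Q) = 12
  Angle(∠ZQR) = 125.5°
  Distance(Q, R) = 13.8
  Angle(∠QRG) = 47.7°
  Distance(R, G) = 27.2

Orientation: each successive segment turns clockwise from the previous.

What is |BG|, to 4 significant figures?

10.03

∠ZQR = 125.5° gives QR at -40.30° from the x-axis; with |QR| = 13.8, R = (0.4861, -3.000). ∠QRG = 47.7° gives RG at -172.6° from the x-axis; with |RG| = 27.2, G = (-26.49, -6.503). Then |BG| = |G − B| = 10.03.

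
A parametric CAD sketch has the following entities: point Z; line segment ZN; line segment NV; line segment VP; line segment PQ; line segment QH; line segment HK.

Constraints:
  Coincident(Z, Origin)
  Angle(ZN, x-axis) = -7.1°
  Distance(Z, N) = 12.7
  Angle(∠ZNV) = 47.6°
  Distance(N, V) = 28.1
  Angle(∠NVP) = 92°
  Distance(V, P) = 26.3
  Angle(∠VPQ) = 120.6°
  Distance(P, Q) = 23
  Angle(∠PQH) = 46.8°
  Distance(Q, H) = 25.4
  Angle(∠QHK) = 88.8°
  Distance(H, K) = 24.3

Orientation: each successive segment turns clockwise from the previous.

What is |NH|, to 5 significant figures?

19.820

Z is at the origin; ZN runs at -7.1° with length 12.7, so N = (12.603, -1.5697). ∠ZNV = 47.6° gives NV at -139.50° from the x-axis; with |NV| = 28.1, V = (-8.7648, -19.819). ∠NVP = 92.0° gives VP at 132.50° from the x-axis; with |VP| = 26.3, P = (-26.533, -0.42883). ∠VPQ = 120.6° gives PQ at 73.100° from the x-axis; with |PQ| = 23.0, Q = (-19.847, 21.578). ∠PQH = 46.8° gives QH at -60.100° from the x-axis; with |QH| = 25.4, H = (-7.1851, -0.44130). Then |NH| = |H − N| = 19.820.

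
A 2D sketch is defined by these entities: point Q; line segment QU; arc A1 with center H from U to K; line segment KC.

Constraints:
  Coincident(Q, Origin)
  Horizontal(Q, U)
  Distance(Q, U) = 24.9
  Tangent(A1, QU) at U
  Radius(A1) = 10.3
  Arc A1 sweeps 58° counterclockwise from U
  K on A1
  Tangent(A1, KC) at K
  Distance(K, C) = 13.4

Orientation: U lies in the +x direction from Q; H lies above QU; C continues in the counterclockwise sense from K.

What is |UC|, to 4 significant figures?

22.66

On A1, U sits at bearing -90° from H; a 58° counterclockwise sweep puts K at bearing -32°, so K = H + 10.3·(cos -32°, sin -32°) = (33.63, 4.842). The tangent condition forces HK to be normal to KC, so KC runs along (−sin -32°, cos -32°); with |KC| = 13.4, C = (40.74, 16.21). Then |UC| = |C − U| = 22.66.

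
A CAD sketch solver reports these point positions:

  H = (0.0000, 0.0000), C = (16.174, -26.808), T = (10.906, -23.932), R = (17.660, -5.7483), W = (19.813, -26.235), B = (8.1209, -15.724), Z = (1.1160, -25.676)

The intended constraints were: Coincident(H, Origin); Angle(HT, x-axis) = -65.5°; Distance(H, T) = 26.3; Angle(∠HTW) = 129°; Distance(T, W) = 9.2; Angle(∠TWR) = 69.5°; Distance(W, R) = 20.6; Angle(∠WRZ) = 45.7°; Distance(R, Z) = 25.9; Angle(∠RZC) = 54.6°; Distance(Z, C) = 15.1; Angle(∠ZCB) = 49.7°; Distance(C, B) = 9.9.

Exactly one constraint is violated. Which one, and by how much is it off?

Distance(C, B) = 9.9 — off by 3.80.

H = (0.00, 0.00) ✓; HT at -65.50° ✓; |HT| = 26.30 ✓; ∠HTW = 129.0° ✓; |TW| = 9.200 ✓; ∠TWR = 69.50° ✓; |WR| = 20.60 ✓; ∠WRZ = 45.70° ✓; |RZ| = 25.90 ✓; ∠RZC = 54.60° ✓; |ZC| = 15.10 ✓; ∠ZCB = 49.70° ✓; |CB| = 13.70 ✗.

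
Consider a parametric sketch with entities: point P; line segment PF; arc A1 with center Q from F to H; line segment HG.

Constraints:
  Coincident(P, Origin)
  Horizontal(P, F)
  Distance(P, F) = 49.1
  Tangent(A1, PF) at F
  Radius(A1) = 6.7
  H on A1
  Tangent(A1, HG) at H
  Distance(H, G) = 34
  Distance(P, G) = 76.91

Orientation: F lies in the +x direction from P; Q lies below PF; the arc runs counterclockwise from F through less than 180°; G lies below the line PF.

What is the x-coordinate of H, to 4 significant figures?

44.32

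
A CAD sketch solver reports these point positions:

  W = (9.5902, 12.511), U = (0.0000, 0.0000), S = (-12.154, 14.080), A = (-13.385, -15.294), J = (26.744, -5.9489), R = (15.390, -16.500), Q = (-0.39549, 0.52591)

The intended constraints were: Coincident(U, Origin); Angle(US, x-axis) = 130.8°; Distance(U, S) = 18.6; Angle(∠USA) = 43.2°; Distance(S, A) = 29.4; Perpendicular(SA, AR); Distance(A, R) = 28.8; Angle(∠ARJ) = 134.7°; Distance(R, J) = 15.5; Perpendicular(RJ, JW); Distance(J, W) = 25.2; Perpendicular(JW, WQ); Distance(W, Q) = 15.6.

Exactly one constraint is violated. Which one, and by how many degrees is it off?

Perpendicular(JW, WQ) — off by 7.30°.

U = (0.00, 0.00) ✓; US at 130.8° ✓; |US| = 18.60 ✓; ∠USA = 43.20° ✓; |SA| = 29.40 ✓; ∠(SA, AR) = 90.00° ✓; |AR| = 28.80 ✓; ∠ARJ = 134.7° ✓; |RJ| = 15.50 ✓; ∠(RJ, JW) = 90.00° ✓; |JW| = 25.20 ✓; ∠(JW, WQ) = 97.30° ✗; |WQ| = 15.60 ✓.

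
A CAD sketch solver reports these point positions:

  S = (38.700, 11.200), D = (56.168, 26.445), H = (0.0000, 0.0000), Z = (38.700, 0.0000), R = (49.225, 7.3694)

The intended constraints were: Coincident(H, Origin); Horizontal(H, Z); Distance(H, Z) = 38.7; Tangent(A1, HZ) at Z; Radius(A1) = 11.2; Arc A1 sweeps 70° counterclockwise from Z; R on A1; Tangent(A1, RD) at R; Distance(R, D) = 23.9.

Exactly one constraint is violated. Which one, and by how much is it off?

Distance(R, D) = 23.9 — off by 3.60.

H = (0.00, 0.00) ✓; H.y = 0.00, Z.y = 0.00 ✓; |HZ| = 38.70 ✓; ∠(SZ, ZH) = 90.00° ✓; |SZ| = 11.20 ✓; bearing(S→R) − bearing(S→Z) = 70.00° ✓; |SR| = 11.20 ✓; ∠(SR, RD) = 90.00° ✓; |RD| = 20.30 ✗.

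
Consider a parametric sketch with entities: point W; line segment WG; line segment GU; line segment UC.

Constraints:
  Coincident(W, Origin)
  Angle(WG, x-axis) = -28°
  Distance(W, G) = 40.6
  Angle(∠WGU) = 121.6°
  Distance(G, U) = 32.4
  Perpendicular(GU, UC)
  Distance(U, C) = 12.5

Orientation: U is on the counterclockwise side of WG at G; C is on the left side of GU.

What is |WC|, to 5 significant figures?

58.038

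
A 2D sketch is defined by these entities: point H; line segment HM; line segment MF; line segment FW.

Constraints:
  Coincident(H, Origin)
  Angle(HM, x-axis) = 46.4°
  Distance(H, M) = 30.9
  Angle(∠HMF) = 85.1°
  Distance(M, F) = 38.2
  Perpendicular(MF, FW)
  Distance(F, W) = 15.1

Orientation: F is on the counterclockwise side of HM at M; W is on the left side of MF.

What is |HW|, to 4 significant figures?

38.87

H is at the origin; HM runs at 46.4° with length 30.9, so M = 30.9·(cos 46.4°, sin 46.4°) = (21.31, 22.38). ∠HMF = 85.1°, so MF runs at 46.4° + (180° − 85.1°) = 141.3° from the x-axis; with |MF| = 38.2, F = M + 38.2·(cos 141.3°, sin 141.3°) = (-8.503, 46.26). The perpendicularity gives FW at right angles to MF; with |FW| = 15.1 on the left of MF, W = F + 15.1·(-0.6252, -0.7804) = (-17.94, 34.48). Then |HW| = |W − H| = 38.87.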